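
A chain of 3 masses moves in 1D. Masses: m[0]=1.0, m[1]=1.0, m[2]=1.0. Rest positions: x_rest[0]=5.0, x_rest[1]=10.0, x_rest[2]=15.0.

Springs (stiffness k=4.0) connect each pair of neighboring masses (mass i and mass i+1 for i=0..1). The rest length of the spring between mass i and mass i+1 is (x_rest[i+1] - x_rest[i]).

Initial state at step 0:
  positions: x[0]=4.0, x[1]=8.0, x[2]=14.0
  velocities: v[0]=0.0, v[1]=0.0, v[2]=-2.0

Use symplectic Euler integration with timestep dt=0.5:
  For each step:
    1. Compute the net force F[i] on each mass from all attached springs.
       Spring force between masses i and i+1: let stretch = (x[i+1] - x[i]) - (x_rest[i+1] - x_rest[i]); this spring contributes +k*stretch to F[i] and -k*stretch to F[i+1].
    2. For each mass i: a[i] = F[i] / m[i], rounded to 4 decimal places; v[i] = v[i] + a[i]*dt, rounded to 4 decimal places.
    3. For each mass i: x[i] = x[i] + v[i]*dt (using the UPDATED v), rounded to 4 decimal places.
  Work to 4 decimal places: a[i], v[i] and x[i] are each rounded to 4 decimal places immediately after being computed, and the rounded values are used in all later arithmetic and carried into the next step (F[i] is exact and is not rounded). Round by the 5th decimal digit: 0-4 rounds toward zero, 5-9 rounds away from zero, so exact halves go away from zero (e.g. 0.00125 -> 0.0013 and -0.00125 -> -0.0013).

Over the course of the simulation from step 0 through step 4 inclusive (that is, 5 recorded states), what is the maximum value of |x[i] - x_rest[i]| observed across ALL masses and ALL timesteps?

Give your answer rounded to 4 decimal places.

Answer: 4.0000

Derivation:
Step 0: x=[4.0000 8.0000 14.0000] v=[0.0000 0.0000 -2.0000]
Step 1: x=[3.0000 10.0000 12.0000] v=[-2.0000 4.0000 -4.0000]
Step 2: x=[4.0000 7.0000 13.0000] v=[2.0000 -6.0000 2.0000]
Step 3: x=[3.0000 7.0000 13.0000] v=[-2.0000 0.0000 0.0000]
Step 4: x=[1.0000 9.0000 12.0000] v=[-4.0000 4.0000 -2.0000]
Max displacement = 4.0000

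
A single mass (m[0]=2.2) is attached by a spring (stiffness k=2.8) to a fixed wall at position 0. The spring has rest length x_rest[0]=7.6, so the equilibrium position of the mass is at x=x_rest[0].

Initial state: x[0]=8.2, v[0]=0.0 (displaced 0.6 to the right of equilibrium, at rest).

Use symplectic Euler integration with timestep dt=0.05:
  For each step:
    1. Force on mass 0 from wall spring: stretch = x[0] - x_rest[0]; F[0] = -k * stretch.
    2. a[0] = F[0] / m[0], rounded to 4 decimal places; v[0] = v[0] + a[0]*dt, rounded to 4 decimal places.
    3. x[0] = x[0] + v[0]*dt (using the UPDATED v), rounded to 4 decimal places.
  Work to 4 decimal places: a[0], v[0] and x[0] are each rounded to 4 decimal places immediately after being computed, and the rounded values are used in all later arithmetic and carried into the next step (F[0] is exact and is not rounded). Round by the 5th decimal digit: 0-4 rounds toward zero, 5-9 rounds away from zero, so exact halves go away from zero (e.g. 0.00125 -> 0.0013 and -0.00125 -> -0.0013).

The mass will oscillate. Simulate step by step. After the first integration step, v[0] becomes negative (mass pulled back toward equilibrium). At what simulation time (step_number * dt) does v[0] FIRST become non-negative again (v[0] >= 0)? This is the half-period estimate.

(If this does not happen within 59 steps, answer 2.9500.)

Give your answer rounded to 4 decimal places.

Step 0: x=[8.2000] v=[0.0000]
Step 1: x=[8.1981] v=[-0.0382]
Step 2: x=[8.1943] v=[-0.0763]
Step 3: x=[8.1886] v=[-0.1141]
Step 4: x=[8.1810] v=[-0.1516]
Step 5: x=[8.1716] v=[-0.1886]
Step 6: x=[8.1604] v=[-0.2250]
Step 7: x=[8.1474] v=[-0.2607]
Step 8: x=[8.1326] v=[-0.2955]
Step 9: x=[8.1161] v=[-0.3294]
Step 10: x=[8.0980] v=[-0.3622]
Step 11: x=[8.0783] v=[-0.3939]
Step 12: x=[8.0571] v=[-0.4243]
Step 13: x=[8.0344] v=[-0.4534]
Step 14: x=[8.0104] v=[-0.4810]
Step 15: x=[7.9850] v=[-0.5071]
Step 16: x=[7.9584] v=[-0.5316]
Step 17: x=[7.9307] v=[-0.5544]
Step 18: x=[7.9019] v=[-0.5754]
Step 19: x=[7.8722] v=[-0.5946]
Step 20: x=[7.8416] v=[-0.6119]
Step 21: x=[7.8102] v=[-0.6273]
Step 22: x=[7.7782] v=[-0.6407]
Step 23: x=[7.7456] v=[-0.6520]
Step 24: x=[7.7125] v=[-0.6613]
Step 25: x=[7.6791] v=[-0.6685]
Step 26: x=[7.6454] v=[-0.6735]
Step 27: x=[7.6116] v=[-0.6764]
Step 28: x=[7.5777] v=[-0.6771]
Step 29: x=[7.5439] v=[-0.6757]
Step 30: x=[7.5103] v=[-0.6721]
Step 31: x=[7.4770] v=[-0.6664]
Step 32: x=[7.4441] v=[-0.6586]
Step 33: x=[7.4117] v=[-0.6487]
Step 34: x=[7.3799] v=[-0.6367]
Step 35: x=[7.3488] v=[-0.6227]
Step 36: x=[7.3185] v=[-0.6067]
Step 37: x=[7.2891] v=[-0.5888]
Step 38: x=[7.2607] v=[-0.5690]
Step 39: x=[7.2333] v=[-0.5474]
Step 40: x=[7.2071] v=[-0.5241]
Step 41: x=[7.1821] v=[-0.4991]
Step 42: x=[7.1585] v=[-0.4725]
Step 43: x=[7.1363] v=[-0.4444]
Step 44: x=[7.1156] v=[-0.4149]
Step 45: x=[7.0964] v=[-0.3841]
Step 46: x=[7.0788] v=[-0.3521]
Step 47: x=[7.0629] v=[-0.3189]
Step 48: x=[7.0487] v=[-0.2847]
Step 49: x=[7.0362] v=[-0.2496]
Step 50: x=[7.0255] v=[-0.2137]
Step 51: x=[7.0166] v=[-0.1771]
Step 52: x=[7.0096] v=[-0.1400]
Step 53: x=[7.0045] v=[-0.1024]
Step 54: x=[7.0013] v=[-0.0645]
Step 55: x=[7.0000] v=[-0.0264]
Step 56: x=[7.0006] v=[0.0118]
First v>=0 after going negative at step 56, time=2.8000

Answer: 2.8000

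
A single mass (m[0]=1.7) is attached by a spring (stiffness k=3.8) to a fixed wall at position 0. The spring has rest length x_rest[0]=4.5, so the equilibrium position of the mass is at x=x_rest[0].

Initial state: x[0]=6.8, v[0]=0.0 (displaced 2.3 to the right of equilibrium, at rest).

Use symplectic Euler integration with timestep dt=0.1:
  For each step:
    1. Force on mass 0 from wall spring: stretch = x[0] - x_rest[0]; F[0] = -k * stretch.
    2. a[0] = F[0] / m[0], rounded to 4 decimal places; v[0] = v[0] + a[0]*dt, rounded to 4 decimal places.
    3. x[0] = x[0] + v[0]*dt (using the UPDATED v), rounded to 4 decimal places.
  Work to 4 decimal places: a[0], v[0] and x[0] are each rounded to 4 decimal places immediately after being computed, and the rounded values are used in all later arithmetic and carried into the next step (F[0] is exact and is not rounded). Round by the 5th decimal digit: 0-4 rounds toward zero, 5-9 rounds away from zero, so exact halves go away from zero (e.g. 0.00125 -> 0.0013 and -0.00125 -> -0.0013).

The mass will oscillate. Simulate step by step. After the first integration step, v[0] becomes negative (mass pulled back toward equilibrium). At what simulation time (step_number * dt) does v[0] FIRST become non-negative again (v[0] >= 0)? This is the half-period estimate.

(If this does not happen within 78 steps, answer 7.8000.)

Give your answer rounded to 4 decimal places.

Answer: 2.1000

Derivation:
Step 0: x=[6.8000] v=[0.0000]
Step 1: x=[6.7486] v=[-0.5141]
Step 2: x=[6.6469] v=[-1.0167]
Step 3: x=[6.4972] v=[-1.4966]
Step 4: x=[6.3029] v=[-1.9430]
Step 5: x=[6.0683] v=[-2.3460]
Step 6: x=[5.7986] v=[-2.6966]
Step 7: x=[5.4999] v=[-2.9869]
Step 8: x=[5.1789] v=[-3.2104]
Step 9: x=[4.8427] v=[-3.3622]
Step 10: x=[4.4988] v=[-3.4388]
Step 11: x=[4.1550] v=[-3.4385]
Step 12: x=[3.8189] v=[-3.3614]
Step 13: x=[3.4980] v=[-3.2092]
Step 14: x=[3.1995] v=[-2.9852]
Step 15: x=[2.9301] v=[-2.6945]
Step 16: x=[2.6957] v=[-2.3436]
Step 17: x=[2.5017] v=[-1.9403]
Step 18: x=[2.3523] v=[-1.4936]
Step 19: x=[2.2510] v=[-1.0135]
Step 20: x=[2.1999] v=[-0.5108]
Step 21: x=[2.2002] v=[0.0033]
First v>=0 after going negative at step 21, time=2.1000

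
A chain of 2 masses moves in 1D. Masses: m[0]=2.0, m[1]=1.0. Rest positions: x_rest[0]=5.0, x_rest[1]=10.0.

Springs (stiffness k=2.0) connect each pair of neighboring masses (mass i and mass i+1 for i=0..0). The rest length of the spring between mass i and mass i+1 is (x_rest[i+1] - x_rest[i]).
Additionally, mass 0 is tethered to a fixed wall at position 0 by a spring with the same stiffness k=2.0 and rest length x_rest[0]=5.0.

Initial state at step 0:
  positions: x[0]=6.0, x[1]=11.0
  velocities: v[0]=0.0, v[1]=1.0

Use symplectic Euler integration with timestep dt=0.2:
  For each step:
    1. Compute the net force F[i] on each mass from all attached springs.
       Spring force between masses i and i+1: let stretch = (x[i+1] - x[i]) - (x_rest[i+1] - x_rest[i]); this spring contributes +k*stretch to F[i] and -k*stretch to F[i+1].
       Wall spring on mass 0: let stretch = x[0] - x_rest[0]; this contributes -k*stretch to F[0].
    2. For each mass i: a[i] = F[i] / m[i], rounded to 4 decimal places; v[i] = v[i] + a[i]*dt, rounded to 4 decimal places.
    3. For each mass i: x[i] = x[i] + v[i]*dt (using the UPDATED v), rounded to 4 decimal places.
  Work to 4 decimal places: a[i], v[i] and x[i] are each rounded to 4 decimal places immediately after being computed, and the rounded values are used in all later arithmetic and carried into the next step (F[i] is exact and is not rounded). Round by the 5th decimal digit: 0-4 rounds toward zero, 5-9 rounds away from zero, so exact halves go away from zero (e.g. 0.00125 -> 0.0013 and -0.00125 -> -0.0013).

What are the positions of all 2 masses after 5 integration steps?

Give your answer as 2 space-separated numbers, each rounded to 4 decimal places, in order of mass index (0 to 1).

Answer: 5.6362 11.6200

Derivation:
Step 0: x=[6.0000 11.0000] v=[0.0000 1.0000]
Step 1: x=[5.9600 11.2000] v=[-0.2000 1.0000]
Step 2: x=[5.8912 11.3808] v=[-0.3440 0.9040]
Step 3: x=[5.8063 11.5224] v=[-0.4243 0.7082]
Step 4: x=[5.7178 11.6068] v=[-0.4423 0.4218]
Step 5: x=[5.6362 11.6200] v=[-0.4081 0.0662]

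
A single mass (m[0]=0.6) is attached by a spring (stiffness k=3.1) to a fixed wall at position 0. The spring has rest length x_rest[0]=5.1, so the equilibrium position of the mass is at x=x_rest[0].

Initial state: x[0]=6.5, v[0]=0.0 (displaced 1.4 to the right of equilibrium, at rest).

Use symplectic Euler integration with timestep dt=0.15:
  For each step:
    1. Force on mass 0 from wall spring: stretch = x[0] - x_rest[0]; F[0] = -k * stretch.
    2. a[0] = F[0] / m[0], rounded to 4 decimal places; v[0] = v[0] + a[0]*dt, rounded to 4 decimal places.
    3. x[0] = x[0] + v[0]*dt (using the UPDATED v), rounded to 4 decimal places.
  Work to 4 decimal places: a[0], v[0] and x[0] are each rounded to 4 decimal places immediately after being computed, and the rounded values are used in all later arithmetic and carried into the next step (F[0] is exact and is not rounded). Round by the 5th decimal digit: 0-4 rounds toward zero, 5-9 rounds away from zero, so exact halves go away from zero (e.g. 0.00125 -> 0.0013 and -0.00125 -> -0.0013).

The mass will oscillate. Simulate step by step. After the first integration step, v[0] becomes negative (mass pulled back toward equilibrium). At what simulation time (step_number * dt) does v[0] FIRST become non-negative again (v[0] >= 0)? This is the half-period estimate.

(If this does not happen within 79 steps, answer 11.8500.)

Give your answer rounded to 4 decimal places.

Answer: 1.5000

Derivation:
Step 0: x=[6.5000] v=[0.0000]
Step 1: x=[6.3373] v=[-1.0850]
Step 2: x=[6.0307] v=[-2.0439]
Step 3: x=[5.6159] v=[-2.7652]
Step 4: x=[5.1412] v=[-3.1650]
Step 5: x=[4.6617] v=[-3.1969]
Step 6: x=[4.2331] v=[-2.8572]
Step 7: x=[3.9053] v=[-2.1854]
Step 8: x=[3.7164] v=[-1.2595]
Step 9: x=[3.6883] v=[-0.1872]
Step 10: x=[3.8243] v=[0.9069]
First v>=0 after going negative at step 10, time=1.5000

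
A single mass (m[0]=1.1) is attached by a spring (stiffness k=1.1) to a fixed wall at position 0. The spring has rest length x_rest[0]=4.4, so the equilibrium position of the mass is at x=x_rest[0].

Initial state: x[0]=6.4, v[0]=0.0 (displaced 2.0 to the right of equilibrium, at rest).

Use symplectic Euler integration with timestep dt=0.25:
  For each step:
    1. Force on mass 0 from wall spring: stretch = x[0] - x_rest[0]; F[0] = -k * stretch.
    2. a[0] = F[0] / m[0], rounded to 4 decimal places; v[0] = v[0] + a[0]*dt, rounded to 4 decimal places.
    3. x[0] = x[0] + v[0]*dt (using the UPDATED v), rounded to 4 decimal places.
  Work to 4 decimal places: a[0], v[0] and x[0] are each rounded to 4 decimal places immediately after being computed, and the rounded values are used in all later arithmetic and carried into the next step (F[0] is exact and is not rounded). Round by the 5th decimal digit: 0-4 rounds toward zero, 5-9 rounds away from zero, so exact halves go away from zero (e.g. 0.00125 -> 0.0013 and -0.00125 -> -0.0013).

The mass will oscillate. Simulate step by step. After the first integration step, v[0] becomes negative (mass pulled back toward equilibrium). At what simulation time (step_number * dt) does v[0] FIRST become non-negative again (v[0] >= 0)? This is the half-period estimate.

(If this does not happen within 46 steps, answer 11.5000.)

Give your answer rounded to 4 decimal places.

Step 0: x=[6.4000] v=[0.0000]
Step 1: x=[6.2750] v=[-0.5000]
Step 2: x=[6.0328] v=[-0.9688]
Step 3: x=[5.6886] v=[-1.3770]
Step 4: x=[5.2638] v=[-1.6992]
Step 5: x=[4.7850] v=[-1.9152]
Step 6: x=[4.2821] v=[-2.0115]
Step 7: x=[3.7866] v=[-1.9820]
Step 8: x=[3.3294] v=[-1.8287]
Step 9: x=[2.9391] v=[-1.5611]
Step 10: x=[2.6401] v=[-1.1959]
Step 11: x=[2.4511] v=[-0.7559]
Step 12: x=[2.3839] v=[-0.2687]
Step 13: x=[2.4427] v=[0.2353]
First v>=0 after going negative at step 13, time=3.2500

Answer: 3.2500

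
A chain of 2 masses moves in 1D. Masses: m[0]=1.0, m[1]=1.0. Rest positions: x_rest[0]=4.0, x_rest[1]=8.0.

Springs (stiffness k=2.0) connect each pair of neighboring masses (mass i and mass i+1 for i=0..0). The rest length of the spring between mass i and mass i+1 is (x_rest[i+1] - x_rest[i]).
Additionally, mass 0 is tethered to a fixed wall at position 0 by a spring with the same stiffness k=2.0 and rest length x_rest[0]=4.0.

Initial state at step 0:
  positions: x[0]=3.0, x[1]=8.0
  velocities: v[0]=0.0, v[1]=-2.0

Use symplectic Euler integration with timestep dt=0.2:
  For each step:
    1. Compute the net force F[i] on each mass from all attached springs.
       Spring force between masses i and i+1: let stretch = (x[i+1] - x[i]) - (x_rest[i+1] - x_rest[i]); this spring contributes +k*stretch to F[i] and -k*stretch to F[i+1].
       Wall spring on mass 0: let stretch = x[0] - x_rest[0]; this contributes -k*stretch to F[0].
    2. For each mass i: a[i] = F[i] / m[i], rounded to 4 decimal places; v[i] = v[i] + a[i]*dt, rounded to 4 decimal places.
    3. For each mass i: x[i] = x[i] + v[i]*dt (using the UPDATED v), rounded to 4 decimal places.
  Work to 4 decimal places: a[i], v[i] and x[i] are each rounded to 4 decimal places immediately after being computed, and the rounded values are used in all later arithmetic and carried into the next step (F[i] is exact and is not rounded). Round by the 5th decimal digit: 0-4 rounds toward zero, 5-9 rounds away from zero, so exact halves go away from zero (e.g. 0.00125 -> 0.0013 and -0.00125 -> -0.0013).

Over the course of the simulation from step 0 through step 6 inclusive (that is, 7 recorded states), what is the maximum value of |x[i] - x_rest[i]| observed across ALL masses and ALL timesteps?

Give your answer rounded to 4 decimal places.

Answer: 2.1753

Derivation:
Step 0: x=[3.0000 8.0000] v=[0.0000 -2.0000]
Step 1: x=[3.1600 7.5200] v=[0.8000 -2.4000]
Step 2: x=[3.4160 7.0112] v=[1.2800 -2.5440]
Step 3: x=[3.6863 6.5348] v=[1.3517 -2.3821]
Step 4: x=[3.8896 6.1505] v=[1.0166 -1.9215]
Step 5: x=[3.9626 5.9053] v=[0.3651 -1.2259]
Step 6: x=[3.8740 5.8247] v=[-0.4429 -0.4030]
Max displacement = 2.1753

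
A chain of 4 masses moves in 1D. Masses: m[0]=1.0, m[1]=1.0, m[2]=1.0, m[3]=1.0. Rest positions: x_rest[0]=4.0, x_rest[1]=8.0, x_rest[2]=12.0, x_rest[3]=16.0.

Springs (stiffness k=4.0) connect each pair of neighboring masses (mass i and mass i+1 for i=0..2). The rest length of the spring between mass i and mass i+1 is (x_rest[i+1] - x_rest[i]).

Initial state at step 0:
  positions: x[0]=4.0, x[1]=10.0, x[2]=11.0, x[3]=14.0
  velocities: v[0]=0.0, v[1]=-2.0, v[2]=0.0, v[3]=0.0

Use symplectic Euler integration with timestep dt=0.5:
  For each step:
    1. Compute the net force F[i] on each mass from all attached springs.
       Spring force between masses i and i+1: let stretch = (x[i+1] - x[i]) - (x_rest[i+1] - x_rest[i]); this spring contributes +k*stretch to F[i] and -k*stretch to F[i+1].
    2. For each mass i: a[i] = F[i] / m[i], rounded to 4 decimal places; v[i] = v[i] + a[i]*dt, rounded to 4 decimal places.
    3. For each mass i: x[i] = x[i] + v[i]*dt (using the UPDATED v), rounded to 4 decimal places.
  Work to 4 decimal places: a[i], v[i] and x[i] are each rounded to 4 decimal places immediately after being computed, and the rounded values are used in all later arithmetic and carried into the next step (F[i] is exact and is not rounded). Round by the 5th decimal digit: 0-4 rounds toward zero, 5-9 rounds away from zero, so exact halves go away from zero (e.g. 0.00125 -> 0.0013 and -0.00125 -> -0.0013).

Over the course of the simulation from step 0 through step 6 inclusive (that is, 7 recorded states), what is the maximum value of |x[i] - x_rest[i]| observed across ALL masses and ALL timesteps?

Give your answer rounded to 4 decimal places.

Step 0: x=[4.0000 10.0000 11.0000 14.0000] v=[0.0000 -2.0000 0.0000 0.0000]
Step 1: x=[6.0000 4.0000 13.0000 15.0000] v=[4.0000 -12.0000 4.0000 2.0000]
Step 2: x=[2.0000 9.0000 8.0000 18.0000] v=[-8.0000 10.0000 -10.0000 6.0000]
Step 3: x=[1.0000 6.0000 14.0000 15.0000] v=[-2.0000 -6.0000 12.0000 -6.0000]
Step 4: x=[1.0000 6.0000 13.0000 15.0000] v=[0.0000 0.0000 -2.0000 0.0000]
Step 5: x=[2.0000 8.0000 7.0000 17.0000] v=[2.0000 4.0000 -12.0000 4.0000]
Step 6: x=[5.0000 3.0000 12.0000 13.0000] v=[6.0000 -10.0000 10.0000 -8.0000]
Max displacement = 5.0000

Answer: 5.0000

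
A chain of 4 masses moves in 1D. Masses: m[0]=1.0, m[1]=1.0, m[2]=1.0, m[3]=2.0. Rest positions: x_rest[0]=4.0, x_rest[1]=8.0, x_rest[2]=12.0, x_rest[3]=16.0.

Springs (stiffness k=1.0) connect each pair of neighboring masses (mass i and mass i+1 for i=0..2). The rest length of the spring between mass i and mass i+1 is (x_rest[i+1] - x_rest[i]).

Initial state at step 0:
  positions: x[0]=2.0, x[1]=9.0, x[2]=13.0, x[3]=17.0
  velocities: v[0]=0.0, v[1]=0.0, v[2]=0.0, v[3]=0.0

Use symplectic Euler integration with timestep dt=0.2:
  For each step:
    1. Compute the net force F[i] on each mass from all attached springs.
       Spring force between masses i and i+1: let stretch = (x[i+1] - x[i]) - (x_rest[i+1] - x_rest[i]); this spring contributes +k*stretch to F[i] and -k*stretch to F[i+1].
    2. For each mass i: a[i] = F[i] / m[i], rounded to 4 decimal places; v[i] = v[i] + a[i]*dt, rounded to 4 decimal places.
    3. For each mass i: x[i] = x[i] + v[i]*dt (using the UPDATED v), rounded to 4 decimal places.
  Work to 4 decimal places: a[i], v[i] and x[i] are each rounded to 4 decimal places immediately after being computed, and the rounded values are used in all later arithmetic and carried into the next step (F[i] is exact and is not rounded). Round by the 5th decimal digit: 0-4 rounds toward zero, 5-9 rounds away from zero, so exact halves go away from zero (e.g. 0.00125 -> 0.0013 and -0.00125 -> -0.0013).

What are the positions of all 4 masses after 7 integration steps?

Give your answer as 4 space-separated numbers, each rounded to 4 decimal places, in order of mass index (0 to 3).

Answer: 4.3352 7.1253 12.5735 16.9829

Derivation:
Step 0: x=[2.0000 9.0000 13.0000 17.0000] v=[0.0000 0.0000 0.0000 0.0000]
Step 1: x=[2.1200 8.8800 13.0000 17.0000] v=[0.6000 -0.6000 0.0000 0.0000]
Step 2: x=[2.3504 8.6544 12.9952 17.0000] v=[1.1520 -1.1280 -0.0240 0.0000]
Step 3: x=[2.6730 8.3503 12.9770 16.9999] v=[1.6128 -1.5206 -0.0912 -0.0005]
Step 4: x=[3.0627 8.0042 12.9346 16.9993] v=[1.9483 -1.7307 -0.2120 -0.0028]
Step 5: x=[3.4900 7.6576 12.8576 16.9974] v=[2.1366 -1.7329 -0.3851 -0.0093]
Step 6: x=[3.9240 7.3523 12.7382 16.9927] v=[2.1701 -1.5264 -0.5971 -0.0233]
Step 7: x=[4.3352 7.1253 12.5735 16.9829] v=[2.0558 -1.1349 -0.8234 -0.0488]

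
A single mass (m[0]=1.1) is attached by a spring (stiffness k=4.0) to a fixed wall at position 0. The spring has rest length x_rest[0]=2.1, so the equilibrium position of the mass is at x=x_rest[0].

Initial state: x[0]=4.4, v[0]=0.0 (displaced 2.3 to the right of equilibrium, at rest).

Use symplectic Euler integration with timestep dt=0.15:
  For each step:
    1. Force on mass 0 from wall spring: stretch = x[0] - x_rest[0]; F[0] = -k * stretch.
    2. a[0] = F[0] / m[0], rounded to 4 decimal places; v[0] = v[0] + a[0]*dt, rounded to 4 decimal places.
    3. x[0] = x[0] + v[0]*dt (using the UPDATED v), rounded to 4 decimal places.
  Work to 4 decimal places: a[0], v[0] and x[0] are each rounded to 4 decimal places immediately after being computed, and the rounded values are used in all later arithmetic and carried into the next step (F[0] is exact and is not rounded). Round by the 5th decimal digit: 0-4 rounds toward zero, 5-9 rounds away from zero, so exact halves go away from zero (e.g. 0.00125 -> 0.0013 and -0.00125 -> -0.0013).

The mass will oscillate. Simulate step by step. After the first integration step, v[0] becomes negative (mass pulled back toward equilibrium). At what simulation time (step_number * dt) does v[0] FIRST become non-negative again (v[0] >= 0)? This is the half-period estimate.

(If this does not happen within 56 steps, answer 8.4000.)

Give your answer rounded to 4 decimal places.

Answer: 1.6500

Derivation:
Step 0: x=[4.4000] v=[0.0000]
Step 1: x=[4.2118] v=[-1.2545]
Step 2: x=[3.8508] v=[-2.4064]
Step 3: x=[3.3466] v=[-3.3614]
Step 4: x=[2.7404] v=[-4.0414]
Step 5: x=[2.0818] v=[-4.3907]
Step 6: x=[1.4247] v=[-4.3808]
Step 7: x=[0.8228] v=[-4.0125]
Step 8: x=[0.3254] v=[-3.3158]
Step 9: x=[-0.0268] v=[-2.3478]
Step 10: x=[-0.2050] v=[-1.1877]
Step 11: x=[-0.1946] v=[0.0696]
First v>=0 after going negative at step 11, time=1.6500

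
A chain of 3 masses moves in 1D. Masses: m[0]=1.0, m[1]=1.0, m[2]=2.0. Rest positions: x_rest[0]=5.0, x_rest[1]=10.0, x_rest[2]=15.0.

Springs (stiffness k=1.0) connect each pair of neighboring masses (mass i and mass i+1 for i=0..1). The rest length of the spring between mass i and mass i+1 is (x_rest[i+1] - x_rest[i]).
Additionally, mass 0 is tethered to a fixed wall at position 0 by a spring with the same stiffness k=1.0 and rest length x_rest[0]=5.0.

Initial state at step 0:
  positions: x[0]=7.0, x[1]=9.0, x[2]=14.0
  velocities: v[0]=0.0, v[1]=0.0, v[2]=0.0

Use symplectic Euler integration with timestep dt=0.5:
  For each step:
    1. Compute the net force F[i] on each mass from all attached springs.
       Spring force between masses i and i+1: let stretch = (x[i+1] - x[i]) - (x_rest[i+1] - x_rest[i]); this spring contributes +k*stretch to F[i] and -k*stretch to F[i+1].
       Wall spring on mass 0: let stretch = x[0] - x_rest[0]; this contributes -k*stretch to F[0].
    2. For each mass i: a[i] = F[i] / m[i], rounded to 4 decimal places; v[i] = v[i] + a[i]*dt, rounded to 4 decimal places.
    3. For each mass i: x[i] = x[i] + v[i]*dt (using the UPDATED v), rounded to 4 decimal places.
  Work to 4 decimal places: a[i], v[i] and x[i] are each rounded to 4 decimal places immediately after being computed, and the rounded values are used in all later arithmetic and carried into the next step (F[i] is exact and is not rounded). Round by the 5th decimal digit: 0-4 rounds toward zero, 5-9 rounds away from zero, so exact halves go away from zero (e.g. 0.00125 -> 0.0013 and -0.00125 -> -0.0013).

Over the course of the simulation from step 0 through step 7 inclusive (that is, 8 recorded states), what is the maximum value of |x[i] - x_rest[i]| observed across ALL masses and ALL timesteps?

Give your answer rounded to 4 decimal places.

Answer: 2.2660

Derivation:
Step 0: x=[7.0000 9.0000 14.0000] v=[0.0000 0.0000 0.0000]
Step 1: x=[5.7500 9.7500 14.0000] v=[-2.5000 1.5000 0.0000]
Step 2: x=[4.0625 10.5625 14.0938] v=[-3.3750 1.6250 0.1875]
Step 3: x=[2.9844 10.6329 14.3712] v=[-2.1563 0.1407 0.5547]
Step 4: x=[3.0723 9.7257 14.8063] v=[0.1758 -1.8144 0.8702]
Step 5: x=[4.0555 8.4253 15.2314] v=[1.9664 -2.6008 0.8501]
Step 6: x=[5.1173 7.7340 15.4307] v=[2.1236 -1.3827 0.3986]
Step 7: x=[5.5540 8.3127 15.2929] v=[0.8733 1.1573 -0.2756]
Max displacement = 2.2660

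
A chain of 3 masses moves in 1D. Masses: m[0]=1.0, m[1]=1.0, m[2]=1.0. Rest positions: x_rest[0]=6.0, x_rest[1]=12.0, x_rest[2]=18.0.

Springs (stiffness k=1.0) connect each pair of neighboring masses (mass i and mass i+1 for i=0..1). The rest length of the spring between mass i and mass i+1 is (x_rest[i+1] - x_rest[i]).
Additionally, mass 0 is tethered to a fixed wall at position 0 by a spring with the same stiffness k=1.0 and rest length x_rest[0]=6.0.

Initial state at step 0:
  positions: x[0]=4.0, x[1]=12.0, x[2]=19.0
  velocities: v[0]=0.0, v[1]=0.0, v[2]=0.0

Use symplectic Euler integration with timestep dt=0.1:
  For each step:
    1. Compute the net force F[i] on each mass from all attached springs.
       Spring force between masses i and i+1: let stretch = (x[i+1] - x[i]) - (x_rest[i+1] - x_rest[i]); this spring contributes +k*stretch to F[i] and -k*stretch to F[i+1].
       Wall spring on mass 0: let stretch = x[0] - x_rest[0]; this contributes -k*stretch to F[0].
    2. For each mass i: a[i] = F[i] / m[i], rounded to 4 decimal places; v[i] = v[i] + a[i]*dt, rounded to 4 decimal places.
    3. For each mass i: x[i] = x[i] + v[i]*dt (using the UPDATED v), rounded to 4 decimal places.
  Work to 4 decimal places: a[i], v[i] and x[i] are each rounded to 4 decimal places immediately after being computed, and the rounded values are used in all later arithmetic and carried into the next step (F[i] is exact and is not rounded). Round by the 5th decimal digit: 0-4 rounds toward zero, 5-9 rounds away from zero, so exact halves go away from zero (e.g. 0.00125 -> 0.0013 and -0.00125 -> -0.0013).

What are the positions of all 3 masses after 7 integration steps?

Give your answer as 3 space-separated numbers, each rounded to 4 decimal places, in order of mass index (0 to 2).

Answer: 5.0113 11.7792 18.7210

Derivation:
Step 0: x=[4.0000 12.0000 19.0000] v=[0.0000 0.0000 0.0000]
Step 1: x=[4.0400 11.9900 18.9900] v=[0.4000 -0.1000 -0.1000]
Step 2: x=[4.1191 11.9705 18.9700] v=[0.7910 -0.1950 -0.2000]
Step 3: x=[4.2355 11.9425 18.9400] v=[1.1642 -0.2802 -0.3000]
Step 4: x=[4.3866 11.9074 18.9000] v=[1.5114 -0.3512 -0.3998]
Step 5: x=[4.5691 11.8670 18.8501] v=[1.8248 -0.4040 -0.4991]
Step 6: x=[4.7789 11.8235 18.7904] v=[2.0977 -0.4355 -0.5974]
Step 7: x=[5.0113 11.7792 18.7210] v=[2.3243 -0.4433 -0.6941]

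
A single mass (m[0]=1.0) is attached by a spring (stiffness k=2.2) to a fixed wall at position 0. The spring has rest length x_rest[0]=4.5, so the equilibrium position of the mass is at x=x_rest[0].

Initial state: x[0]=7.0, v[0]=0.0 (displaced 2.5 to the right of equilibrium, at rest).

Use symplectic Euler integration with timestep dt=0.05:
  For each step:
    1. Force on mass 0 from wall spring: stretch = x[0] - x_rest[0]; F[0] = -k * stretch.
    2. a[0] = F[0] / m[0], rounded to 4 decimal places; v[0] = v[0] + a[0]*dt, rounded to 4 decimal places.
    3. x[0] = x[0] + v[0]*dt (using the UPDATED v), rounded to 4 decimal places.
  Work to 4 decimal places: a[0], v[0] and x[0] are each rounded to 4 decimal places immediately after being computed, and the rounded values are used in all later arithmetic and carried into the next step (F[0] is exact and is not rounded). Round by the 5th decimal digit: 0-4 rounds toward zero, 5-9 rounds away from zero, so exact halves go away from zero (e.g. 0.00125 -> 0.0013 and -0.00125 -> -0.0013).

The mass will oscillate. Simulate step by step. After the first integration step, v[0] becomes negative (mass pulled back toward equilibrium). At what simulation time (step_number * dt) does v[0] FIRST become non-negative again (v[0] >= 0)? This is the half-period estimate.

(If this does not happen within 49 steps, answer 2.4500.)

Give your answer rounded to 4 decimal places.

Step 0: x=[7.0000] v=[0.0000]
Step 1: x=[6.9863] v=[-0.2750]
Step 2: x=[6.9589] v=[-0.5485]
Step 3: x=[6.9180] v=[-0.8190]
Step 4: x=[6.8638] v=[-1.0850]
Step 5: x=[6.7966] v=[-1.3450]
Step 6: x=[6.7167] v=[-1.5976]
Step 7: x=[6.6246] v=[-1.8414]
Step 8: x=[6.5208] v=[-2.0751]
Step 9: x=[6.4059] v=[-2.2974]
Step 10: x=[6.2805] v=[-2.5071]
Step 11: x=[6.1454] v=[-2.7030]
Step 12: x=[6.0012] v=[-2.8840]
Step 13: x=[5.8487] v=[-3.0491]
Step 14: x=[5.6888] v=[-3.1975]
Step 15: x=[5.5224] v=[-3.3283]
Step 16: x=[5.3504] v=[-3.4408]
Step 17: x=[5.1737] v=[-3.5343]
Step 18: x=[4.9933] v=[-3.6084]
Step 19: x=[4.8102] v=[-3.6627]
Step 20: x=[4.6254] v=[-3.6968]
Step 21: x=[4.4399] v=[-3.7106]
Step 22: x=[4.2547] v=[-3.7040]
Step 23: x=[4.0709] v=[-3.6770]
Step 24: x=[3.8894] v=[-3.6298]
Step 25: x=[3.7113] v=[-3.5626]
Step 26: x=[3.5375] v=[-3.4758]
Step 27: x=[3.3690] v=[-3.3699]
Step 28: x=[3.2067] v=[-3.2455]
Step 29: x=[3.0515] v=[-3.1032]
Step 30: x=[2.9043] v=[-2.9439]
Step 31: x=[2.7659] v=[-2.7684]
Step 32: x=[2.6370] v=[-2.5777]
Step 33: x=[2.5184] v=[-2.3728]
Step 34: x=[2.4107] v=[-2.1548]
Step 35: x=[2.3145] v=[-1.9250]
Step 36: x=[2.2303] v=[-1.6846]
Step 37: x=[2.1586] v=[-1.4349]
Step 38: x=[2.0997] v=[-1.1773]
Step 39: x=[2.0540] v=[-0.9133]
Step 40: x=[2.0218] v=[-0.6442]
Step 41: x=[2.0032] v=[-0.3716]
Step 42: x=[1.9984] v=[-0.0970]
Step 43: x=[2.0073] v=[0.1782]
First v>=0 after going negative at step 43, time=2.1500

Answer: 2.1500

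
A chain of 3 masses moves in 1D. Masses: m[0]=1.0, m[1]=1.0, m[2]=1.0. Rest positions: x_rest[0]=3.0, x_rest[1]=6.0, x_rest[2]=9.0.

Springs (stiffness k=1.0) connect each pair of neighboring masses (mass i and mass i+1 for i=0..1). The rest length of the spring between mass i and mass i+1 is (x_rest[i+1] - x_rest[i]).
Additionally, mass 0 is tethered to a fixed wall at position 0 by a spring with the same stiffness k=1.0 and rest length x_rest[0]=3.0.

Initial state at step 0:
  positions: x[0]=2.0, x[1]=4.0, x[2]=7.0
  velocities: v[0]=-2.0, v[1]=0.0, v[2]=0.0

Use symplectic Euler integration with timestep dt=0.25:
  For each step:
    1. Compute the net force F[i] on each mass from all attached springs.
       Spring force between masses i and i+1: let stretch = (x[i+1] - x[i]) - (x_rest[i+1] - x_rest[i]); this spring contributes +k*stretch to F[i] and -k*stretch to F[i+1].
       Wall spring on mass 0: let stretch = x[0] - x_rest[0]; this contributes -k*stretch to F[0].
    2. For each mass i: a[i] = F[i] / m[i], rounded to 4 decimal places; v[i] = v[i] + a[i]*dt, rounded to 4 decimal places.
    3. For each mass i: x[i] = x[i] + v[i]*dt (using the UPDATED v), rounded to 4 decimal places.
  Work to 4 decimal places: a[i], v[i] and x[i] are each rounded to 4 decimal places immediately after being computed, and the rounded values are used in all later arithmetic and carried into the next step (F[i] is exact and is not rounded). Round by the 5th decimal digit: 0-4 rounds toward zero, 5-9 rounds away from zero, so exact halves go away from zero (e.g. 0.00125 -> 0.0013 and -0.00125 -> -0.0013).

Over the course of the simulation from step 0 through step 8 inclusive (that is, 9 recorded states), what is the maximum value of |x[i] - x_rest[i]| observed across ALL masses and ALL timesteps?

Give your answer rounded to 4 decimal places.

Answer: 2.3799

Derivation:
Step 0: x=[2.0000 4.0000 7.0000] v=[-2.0000 0.0000 0.0000]
Step 1: x=[1.5000 4.0625 7.0000] v=[-2.0000 0.2500 0.0000]
Step 2: x=[1.0664 4.1485 7.0039] v=[-1.7344 0.3438 0.0156]
Step 3: x=[0.7588 4.2203 7.0169] v=[-1.2305 0.2871 0.0518]
Step 4: x=[0.6201 4.2505 7.0426] v=[-0.5548 0.1209 0.1027]
Step 5: x=[0.6696 4.2283 7.0813] v=[0.1978 -0.0887 0.1547]
Step 6: x=[0.8996 4.1620 7.1292] v=[0.9201 -0.2651 0.1915]
Step 7: x=[1.2773 4.0773 7.1791] v=[1.5108 -0.3389 0.1997]
Step 8: x=[1.7502 4.0114 7.2227] v=[1.8915 -0.2635 0.1743]
Max displacement = 2.3799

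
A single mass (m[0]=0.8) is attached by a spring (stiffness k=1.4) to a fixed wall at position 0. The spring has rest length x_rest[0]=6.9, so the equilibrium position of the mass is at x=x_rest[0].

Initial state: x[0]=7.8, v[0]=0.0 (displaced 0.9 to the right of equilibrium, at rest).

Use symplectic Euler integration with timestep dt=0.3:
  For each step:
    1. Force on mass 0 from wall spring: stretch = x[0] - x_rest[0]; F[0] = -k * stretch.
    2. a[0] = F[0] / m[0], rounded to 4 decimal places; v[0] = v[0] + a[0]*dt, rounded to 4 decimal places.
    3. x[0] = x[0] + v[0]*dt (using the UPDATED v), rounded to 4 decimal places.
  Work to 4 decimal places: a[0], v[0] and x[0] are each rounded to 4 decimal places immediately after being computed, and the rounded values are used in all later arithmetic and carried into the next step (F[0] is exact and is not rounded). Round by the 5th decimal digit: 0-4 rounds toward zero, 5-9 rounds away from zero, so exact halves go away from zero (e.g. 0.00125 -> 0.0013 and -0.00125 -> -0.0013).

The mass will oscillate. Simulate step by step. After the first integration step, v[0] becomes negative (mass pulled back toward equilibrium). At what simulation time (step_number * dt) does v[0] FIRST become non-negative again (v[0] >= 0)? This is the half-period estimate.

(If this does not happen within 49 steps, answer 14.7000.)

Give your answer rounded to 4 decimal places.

Step 0: x=[7.8000] v=[0.0000]
Step 1: x=[7.6583] v=[-0.4725]
Step 2: x=[7.3971] v=[-0.8706]
Step 3: x=[7.0576] v=[-1.1316]
Step 4: x=[6.6933] v=[-1.2143]
Step 5: x=[6.3616] v=[-1.1058]
Step 6: x=[6.1147] v=[-0.8231]
Step 7: x=[5.9915] v=[-0.4108]
Step 8: x=[6.0114] v=[0.0662]
First v>=0 after going negative at step 8, time=2.4000

Answer: 2.4000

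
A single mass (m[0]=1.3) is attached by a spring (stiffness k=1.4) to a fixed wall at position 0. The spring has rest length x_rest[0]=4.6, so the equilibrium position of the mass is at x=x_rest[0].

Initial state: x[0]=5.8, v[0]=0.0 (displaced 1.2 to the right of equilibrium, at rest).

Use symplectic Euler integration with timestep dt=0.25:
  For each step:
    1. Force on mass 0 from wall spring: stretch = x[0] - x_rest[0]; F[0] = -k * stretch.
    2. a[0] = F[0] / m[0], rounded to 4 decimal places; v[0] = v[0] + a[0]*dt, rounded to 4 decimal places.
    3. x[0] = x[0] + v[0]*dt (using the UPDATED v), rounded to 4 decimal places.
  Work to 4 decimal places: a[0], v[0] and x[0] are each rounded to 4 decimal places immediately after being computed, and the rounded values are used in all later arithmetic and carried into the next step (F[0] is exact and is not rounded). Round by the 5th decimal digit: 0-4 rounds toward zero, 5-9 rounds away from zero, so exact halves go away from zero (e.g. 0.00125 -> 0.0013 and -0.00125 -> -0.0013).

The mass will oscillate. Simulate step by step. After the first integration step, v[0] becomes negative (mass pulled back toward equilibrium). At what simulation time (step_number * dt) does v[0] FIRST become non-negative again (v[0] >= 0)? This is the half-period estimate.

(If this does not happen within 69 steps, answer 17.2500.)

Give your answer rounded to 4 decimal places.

Answer: 3.2500

Derivation:
Step 0: x=[5.8000] v=[0.0000]
Step 1: x=[5.7192] v=[-0.3231]
Step 2: x=[5.5631] v=[-0.6244]
Step 3: x=[5.3422] v=[-0.8837]
Step 4: x=[5.0713] v=[-1.0835]
Step 5: x=[4.7687] v=[-1.2104]
Step 6: x=[4.4548] v=[-1.2558]
Step 7: x=[4.1506] v=[-1.2167]
Step 8: x=[3.8767] v=[-1.0957]
Step 9: x=[3.6515] v=[-0.9010]
Step 10: x=[3.4901] v=[-0.6456]
Step 11: x=[3.4034] v=[-0.3468]
Step 12: x=[3.3972] v=[-0.0247]
Step 13: x=[3.4720] v=[0.2991]
First v>=0 after going negative at step 13, time=3.2500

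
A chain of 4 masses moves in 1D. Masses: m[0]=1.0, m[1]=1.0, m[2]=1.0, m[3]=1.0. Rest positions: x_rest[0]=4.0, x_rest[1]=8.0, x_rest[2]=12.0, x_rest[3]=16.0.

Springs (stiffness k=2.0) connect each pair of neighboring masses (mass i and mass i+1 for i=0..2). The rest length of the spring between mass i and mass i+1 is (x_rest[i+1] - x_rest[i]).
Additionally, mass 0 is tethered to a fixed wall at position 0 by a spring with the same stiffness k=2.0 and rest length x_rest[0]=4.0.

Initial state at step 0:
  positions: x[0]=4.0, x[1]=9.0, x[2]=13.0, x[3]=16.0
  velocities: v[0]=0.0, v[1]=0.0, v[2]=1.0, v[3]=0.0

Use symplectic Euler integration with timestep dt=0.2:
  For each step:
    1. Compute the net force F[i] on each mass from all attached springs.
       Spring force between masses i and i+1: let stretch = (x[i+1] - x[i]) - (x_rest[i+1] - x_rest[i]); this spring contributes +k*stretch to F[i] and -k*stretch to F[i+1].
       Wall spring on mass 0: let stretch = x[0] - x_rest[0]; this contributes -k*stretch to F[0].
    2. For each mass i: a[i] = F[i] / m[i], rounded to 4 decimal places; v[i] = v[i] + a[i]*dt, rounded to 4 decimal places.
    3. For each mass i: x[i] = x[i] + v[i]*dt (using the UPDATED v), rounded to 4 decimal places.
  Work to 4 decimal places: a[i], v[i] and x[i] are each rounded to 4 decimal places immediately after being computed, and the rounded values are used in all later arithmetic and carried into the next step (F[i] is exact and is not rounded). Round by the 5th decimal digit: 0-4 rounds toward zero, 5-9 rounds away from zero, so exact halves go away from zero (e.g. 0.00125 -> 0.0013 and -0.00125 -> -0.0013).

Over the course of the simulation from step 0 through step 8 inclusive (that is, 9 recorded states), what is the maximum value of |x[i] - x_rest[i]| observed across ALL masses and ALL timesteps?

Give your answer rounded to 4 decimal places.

Answer: 1.6239

Derivation:
Step 0: x=[4.0000 9.0000 13.0000 16.0000] v=[0.0000 0.0000 1.0000 0.0000]
Step 1: x=[4.0800 8.9200 13.1200 16.0800] v=[0.4000 -0.4000 0.6000 0.4000]
Step 2: x=[4.2208 8.7888 13.1408 16.2432] v=[0.7040 -0.6560 0.1040 0.8160]
Step 3: x=[4.3894 8.6403 13.0616 16.4782] v=[0.8429 -0.7424 -0.3958 1.1750]
Step 4: x=[4.5469 8.5055 12.9021 16.7599] v=[0.7875 -0.6742 -0.7977 1.4084]
Step 5: x=[4.6573 8.4057 12.6995 17.0530] v=[0.5522 -0.4990 -1.0132 1.4653]
Step 6: x=[4.6950 8.3495 12.5016 17.3178] v=[0.1886 -0.2808 -0.9893 1.3239]
Step 7: x=[4.6495 8.3331 12.3569 17.5173] v=[-0.2276 -0.0818 -0.7237 0.9974]
Step 8: x=[4.5267 8.3440 12.3031 17.6239] v=[-0.6140 0.0543 -0.2691 0.5332]
Max displacement = 1.6239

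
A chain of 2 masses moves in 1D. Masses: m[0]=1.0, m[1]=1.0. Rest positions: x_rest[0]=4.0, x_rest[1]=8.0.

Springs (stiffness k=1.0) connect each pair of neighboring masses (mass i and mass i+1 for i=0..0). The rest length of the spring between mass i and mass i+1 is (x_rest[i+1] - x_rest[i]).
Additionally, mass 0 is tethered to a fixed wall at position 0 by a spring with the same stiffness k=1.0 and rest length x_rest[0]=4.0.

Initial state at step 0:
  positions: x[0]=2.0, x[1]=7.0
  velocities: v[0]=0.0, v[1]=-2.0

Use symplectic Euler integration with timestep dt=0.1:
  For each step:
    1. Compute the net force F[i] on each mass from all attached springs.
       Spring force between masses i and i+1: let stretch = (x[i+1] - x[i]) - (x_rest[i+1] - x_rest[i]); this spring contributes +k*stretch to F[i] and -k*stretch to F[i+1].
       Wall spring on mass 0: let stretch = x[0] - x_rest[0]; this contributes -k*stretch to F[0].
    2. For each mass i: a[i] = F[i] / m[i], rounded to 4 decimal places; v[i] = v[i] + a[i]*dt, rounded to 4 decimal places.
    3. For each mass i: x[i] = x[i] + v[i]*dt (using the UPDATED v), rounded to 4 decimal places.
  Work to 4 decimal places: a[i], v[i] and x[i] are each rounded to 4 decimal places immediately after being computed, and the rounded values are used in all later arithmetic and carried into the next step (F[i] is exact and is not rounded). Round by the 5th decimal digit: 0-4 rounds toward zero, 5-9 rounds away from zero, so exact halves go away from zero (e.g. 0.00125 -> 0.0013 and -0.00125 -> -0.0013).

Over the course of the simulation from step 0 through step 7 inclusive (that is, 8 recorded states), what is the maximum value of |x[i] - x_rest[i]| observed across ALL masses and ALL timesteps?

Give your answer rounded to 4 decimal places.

Step 0: x=[2.0000 7.0000] v=[0.0000 -2.0000]
Step 1: x=[2.0300 6.7900] v=[0.3000 -2.1000]
Step 2: x=[2.0873 6.5724] v=[0.5730 -2.1760]
Step 3: x=[2.1686 6.3500] v=[0.8128 -2.2245]
Step 4: x=[2.2700 6.1257] v=[1.0141 -2.2426]
Step 5: x=[2.3873 5.9029] v=[1.1727 -2.2282]
Step 6: x=[2.5159 5.6849] v=[1.2855 -2.1798]
Step 7: x=[2.6510 5.4752] v=[1.3508 -2.0967]
Max displacement = 2.5248

Answer: 2.5248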